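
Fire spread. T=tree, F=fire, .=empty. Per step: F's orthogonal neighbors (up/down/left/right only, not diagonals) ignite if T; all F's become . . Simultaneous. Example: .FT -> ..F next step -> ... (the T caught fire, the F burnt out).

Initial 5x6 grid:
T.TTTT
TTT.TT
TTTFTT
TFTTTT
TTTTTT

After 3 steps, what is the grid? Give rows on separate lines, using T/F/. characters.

Step 1: 7 trees catch fire, 2 burn out
  T.TTTT
  TTT.TT
  TFF.FT
  F.FFTT
  TFTTTT
Step 2: 9 trees catch fire, 7 burn out
  T.TTTT
  TFF.FT
  F....F
  ....FT
  F.FFTT
Step 3: 6 trees catch fire, 9 burn out
  T.FTFT
  F....F
  ......
  .....F
  ....FT

T.FTFT
F....F
......
.....F
....FT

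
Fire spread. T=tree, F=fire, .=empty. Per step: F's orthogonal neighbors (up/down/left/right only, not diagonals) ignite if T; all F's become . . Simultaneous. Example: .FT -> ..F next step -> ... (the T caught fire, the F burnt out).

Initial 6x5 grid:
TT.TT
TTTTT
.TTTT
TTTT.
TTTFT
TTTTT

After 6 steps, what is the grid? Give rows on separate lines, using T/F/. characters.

Step 1: 4 trees catch fire, 1 burn out
  TT.TT
  TTTTT
  .TTTT
  TTTF.
  TTF.F
  TTTFT
Step 2: 5 trees catch fire, 4 burn out
  TT.TT
  TTTTT
  .TTFT
  TTF..
  TF...
  TTF.F
Step 3: 6 trees catch fire, 5 burn out
  TT.TT
  TTTFT
  .TF.F
  TF...
  F....
  TF...
Step 4: 6 trees catch fire, 6 burn out
  TT.FT
  TTF.F
  .F...
  F....
  .....
  F....
Step 5: 2 trees catch fire, 6 burn out
  TT..F
  TF...
  .....
  .....
  .....
  .....
Step 6: 2 trees catch fire, 2 burn out
  TF...
  F....
  .....
  .....
  .....
  .....

TF...
F....
.....
.....
.....
.....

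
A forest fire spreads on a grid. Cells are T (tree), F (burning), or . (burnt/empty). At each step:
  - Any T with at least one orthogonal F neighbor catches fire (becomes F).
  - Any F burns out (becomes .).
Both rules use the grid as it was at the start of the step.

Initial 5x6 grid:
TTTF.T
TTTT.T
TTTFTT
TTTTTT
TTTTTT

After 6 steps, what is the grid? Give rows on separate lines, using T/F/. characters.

Step 1: 5 trees catch fire, 2 burn out
  TTF..T
  TTTF.T
  TTF.FT
  TTTFTT
  TTTTTT
Step 2: 7 trees catch fire, 5 burn out
  TF...T
  TTF..T
  TF...F
  TTF.FT
  TTTFTT
Step 3: 8 trees catch fire, 7 burn out
  F....T
  TF...F
  F.....
  TF...F
  TTF.FT
Step 4: 5 trees catch fire, 8 burn out
  .....F
  F.....
  ......
  F.....
  TF...F
Step 5: 1 trees catch fire, 5 burn out
  ......
  ......
  ......
  ......
  F.....
Step 6: 0 trees catch fire, 1 burn out
  ......
  ......
  ......
  ......
  ......

......
......
......
......
......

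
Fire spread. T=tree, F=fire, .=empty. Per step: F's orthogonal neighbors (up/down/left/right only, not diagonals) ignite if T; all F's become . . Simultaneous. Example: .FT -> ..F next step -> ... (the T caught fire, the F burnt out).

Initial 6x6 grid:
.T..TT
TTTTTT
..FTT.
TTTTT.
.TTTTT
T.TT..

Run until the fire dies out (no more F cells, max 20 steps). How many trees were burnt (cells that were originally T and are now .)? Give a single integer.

Answer: 23

Derivation:
Step 1: +3 fires, +1 burnt (F count now 3)
Step 2: +6 fires, +3 burnt (F count now 6)
Step 3: +8 fires, +6 burnt (F count now 8)
Step 4: +4 fires, +8 burnt (F count now 4)
Step 5: +2 fires, +4 burnt (F count now 2)
Step 6: +0 fires, +2 burnt (F count now 0)
Fire out after step 6
Initially T: 24, now '.': 35
Total burnt (originally-T cells now '.'): 23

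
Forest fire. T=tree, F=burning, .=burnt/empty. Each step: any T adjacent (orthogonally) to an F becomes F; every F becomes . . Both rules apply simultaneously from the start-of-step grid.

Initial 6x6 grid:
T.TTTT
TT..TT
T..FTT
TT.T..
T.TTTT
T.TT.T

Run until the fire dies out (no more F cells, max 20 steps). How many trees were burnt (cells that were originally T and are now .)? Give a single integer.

Answer: 16

Derivation:
Step 1: +2 fires, +1 burnt (F count now 2)
Step 2: +3 fires, +2 burnt (F count now 3)
Step 3: +5 fires, +3 burnt (F count now 5)
Step 4: +4 fires, +5 burnt (F count now 4)
Step 5: +2 fires, +4 burnt (F count now 2)
Step 6: +0 fires, +2 burnt (F count now 0)
Fire out after step 6
Initially T: 24, now '.': 28
Total burnt (originally-T cells now '.'): 16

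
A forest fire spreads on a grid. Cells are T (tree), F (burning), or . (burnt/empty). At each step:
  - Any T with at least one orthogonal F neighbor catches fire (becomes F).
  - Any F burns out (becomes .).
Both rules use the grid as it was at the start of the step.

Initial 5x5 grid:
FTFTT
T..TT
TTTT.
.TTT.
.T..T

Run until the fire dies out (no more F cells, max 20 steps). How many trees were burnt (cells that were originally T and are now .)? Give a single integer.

Step 1: +3 fires, +2 burnt (F count now 3)
Step 2: +3 fires, +3 burnt (F count now 3)
Step 3: +3 fires, +3 burnt (F count now 3)
Step 4: +3 fires, +3 burnt (F count now 3)
Step 5: +2 fires, +3 burnt (F count now 2)
Step 6: +0 fires, +2 burnt (F count now 0)
Fire out after step 6
Initially T: 15, now '.': 24
Total burnt (originally-T cells now '.'): 14

Answer: 14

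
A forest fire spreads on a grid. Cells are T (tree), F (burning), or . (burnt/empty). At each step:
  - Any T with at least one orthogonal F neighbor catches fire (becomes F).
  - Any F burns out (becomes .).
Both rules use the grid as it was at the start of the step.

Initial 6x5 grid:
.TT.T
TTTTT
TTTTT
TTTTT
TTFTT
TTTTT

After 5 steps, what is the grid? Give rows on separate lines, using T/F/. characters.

Step 1: 4 trees catch fire, 1 burn out
  .TT.T
  TTTTT
  TTTTT
  TTFTT
  TF.FT
  TTFTT
Step 2: 7 trees catch fire, 4 burn out
  .TT.T
  TTTTT
  TTFTT
  TF.FT
  F...F
  TF.FT
Step 3: 7 trees catch fire, 7 burn out
  .TT.T
  TTFTT
  TF.FT
  F...F
  .....
  F...F
Step 4: 5 trees catch fire, 7 burn out
  .TF.T
  TF.FT
  F...F
  .....
  .....
  .....
Step 5: 3 trees catch fire, 5 burn out
  .F..T
  F...F
  .....
  .....
  .....
  .....

.F..T
F...F
.....
.....
.....
.....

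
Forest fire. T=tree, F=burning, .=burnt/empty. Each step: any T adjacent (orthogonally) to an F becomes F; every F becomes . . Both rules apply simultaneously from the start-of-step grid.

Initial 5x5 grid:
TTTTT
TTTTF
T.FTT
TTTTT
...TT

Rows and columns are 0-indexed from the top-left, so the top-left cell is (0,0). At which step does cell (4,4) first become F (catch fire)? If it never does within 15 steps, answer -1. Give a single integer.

Step 1: cell (4,4)='T' (+6 fires, +2 burnt)
Step 2: cell (4,4)='T' (+6 fires, +6 burnt)
Step 3: cell (4,4)='F' (+5 fires, +6 burnt)
  -> target ignites at step 3
Step 4: cell (4,4)='.' (+2 fires, +5 burnt)
Step 5: cell (4,4)='.' (+0 fires, +2 burnt)
  fire out at step 5

3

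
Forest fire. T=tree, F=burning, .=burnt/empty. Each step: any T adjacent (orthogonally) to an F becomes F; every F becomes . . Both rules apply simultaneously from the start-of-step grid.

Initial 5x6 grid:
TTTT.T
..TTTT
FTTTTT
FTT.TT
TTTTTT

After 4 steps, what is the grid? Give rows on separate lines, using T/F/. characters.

Step 1: 3 trees catch fire, 2 burn out
  TTTT.T
  ..TTTT
  .FTTTT
  .FT.TT
  FTTTTT
Step 2: 3 trees catch fire, 3 burn out
  TTTT.T
  ..TTTT
  ..FTTT
  ..F.TT
  .FTTTT
Step 3: 3 trees catch fire, 3 burn out
  TTTT.T
  ..FTTT
  ...FTT
  ....TT
  ..FTTT
Step 4: 4 trees catch fire, 3 burn out
  TTFT.T
  ...FTT
  ....FT
  ....TT
  ...FTT

TTFT.T
...FTT
....FT
....TT
...FTT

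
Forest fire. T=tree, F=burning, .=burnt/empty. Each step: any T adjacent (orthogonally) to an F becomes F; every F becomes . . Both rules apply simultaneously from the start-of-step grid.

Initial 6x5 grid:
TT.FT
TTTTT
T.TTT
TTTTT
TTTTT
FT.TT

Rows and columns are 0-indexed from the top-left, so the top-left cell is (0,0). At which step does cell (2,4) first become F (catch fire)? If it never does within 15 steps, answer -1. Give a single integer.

Step 1: cell (2,4)='T' (+4 fires, +2 burnt)
Step 2: cell (2,4)='T' (+5 fires, +4 burnt)
Step 3: cell (2,4)='F' (+7 fires, +5 burnt)
  -> target ignites at step 3
Step 4: cell (2,4)='.' (+5 fires, +7 burnt)
Step 5: cell (2,4)='.' (+3 fires, +5 burnt)
Step 6: cell (2,4)='.' (+1 fires, +3 burnt)
Step 7: cell (2,4)='.' (+0 fires, +1 burnt)
  fire out at step 7

3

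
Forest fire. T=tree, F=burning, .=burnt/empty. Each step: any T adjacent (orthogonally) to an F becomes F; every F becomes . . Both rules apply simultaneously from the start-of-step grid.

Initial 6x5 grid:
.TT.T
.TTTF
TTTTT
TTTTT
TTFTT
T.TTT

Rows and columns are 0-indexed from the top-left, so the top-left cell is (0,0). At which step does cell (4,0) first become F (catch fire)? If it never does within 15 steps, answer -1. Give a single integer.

Step 1: cell (4,0)='T' (+7 fires, +2 burnt)
Step 2: cell (4,0)='F' (+9 fires, +7 burnt)
  -> target ignites at step 2
Step 3: cell (4,0)='.' (+6 fires, +9 burnt)
Step 4: cell (4,0)='.' (+2 fires, +6 burnt)
Step 5: cell (4,0)='.' (+0 fires, +2 burnt)
  fire out at step 5

2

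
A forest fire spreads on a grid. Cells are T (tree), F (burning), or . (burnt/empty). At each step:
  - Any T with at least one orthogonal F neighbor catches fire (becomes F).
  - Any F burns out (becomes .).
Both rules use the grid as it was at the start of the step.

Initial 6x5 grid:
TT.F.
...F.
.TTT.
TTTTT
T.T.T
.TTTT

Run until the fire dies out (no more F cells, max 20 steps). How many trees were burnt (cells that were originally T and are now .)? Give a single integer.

Answer: 15

Derivation:
Step 1: +1 fires, +2 burnt (F count now 1)
Step 2: +2 fires, +1 burnt (F count now 2)
Step 3: +3 fires, +2 burnt (F count now 3)
Step 4: +3 fires, +3 burnt (F count now 3)
Step 5: +3 fires, +3 burnt (F count now 3)
Step 6: +3 fires, +3 burnt (F count now 3)
Step 7: +0 fires, +3 burnt (F count now 0)
Fire out after step 7
Initially T: 17, now '.': 28
Total burnt (originally-T cells now '.'): 15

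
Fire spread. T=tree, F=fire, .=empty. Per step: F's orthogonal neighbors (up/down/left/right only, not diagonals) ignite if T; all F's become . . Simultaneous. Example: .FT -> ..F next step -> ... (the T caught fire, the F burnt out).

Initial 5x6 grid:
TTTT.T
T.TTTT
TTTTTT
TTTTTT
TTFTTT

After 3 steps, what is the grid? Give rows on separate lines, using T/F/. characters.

Step 1: 3 trees catch fire, 1 burn out
  TTTT.T
  T.TTTT
  TTTTTT
  TTFTTT
  TF.FTT
Step 2: 5 trees catch fire, 3 burn out
  TTTT.T
  T.TTTT
  TTFTTT
  TF.FTT
  F...FT
Step 3: 6 trees catch fire, 5 burn out
  TTTT.T
  T.FTTT
  TF.FTT
  F...FT
  .....F

TTTT.T
T.FTTT
TF.FTT
F...FT
.....F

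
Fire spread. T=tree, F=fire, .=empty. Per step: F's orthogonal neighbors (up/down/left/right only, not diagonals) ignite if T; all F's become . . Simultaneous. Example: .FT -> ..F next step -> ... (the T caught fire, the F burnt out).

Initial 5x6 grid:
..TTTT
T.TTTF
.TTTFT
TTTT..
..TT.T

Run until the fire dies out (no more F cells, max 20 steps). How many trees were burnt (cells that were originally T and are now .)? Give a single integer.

Answer: 17

Derivation:
Step 1: +4 fires, +2 burnt (F count now 4)
Step 2: +4 fires, +4 burnt (F count now 4)
Step 3: +5 fires, +4 burnt (F count now 5)
Step 4: +3 fires, +5 burnt (F count now 3)
Step 5: +1 fires, +3 burnt (F count now 1)
Step 6: +0 fires, +1 burnt (F count now 0)
Fire out after step 6
Initially T: 19, now '.': 28
Total burnt (originally-T cells now '.'): 17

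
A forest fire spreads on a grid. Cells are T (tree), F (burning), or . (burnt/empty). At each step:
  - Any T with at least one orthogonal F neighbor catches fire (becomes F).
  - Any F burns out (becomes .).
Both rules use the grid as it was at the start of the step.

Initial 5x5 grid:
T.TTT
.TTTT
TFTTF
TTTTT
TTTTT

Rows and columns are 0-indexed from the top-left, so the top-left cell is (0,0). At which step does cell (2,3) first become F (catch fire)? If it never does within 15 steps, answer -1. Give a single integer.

Step 1: cell (2,3)='F' (+7 fires, +2 burnt)
  -> target ignites at step 1
Step 2: cell (2,3)='.' (+8 fires, +7 burnt)
Step 3: cell (2,3)='.' (+5 fires, +8 burnt)
Step 4: cell (2,3)='.' (+0 fires, +5 burnt)
  fire out at step 4

1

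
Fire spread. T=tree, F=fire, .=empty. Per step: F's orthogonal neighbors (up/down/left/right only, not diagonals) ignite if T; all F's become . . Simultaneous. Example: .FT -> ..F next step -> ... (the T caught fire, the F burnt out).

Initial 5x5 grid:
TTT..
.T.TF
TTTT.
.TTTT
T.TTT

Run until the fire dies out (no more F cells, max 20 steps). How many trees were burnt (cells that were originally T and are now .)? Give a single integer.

Step 1: +1 fires, +1 burnt (F count now 1)
Step 2: +1 fires, +1 burnt (F count now 1)
Step 3: +2 fires, +1 burnt (F count now 2)
Step 4: +4 fires, +2 burnt (F count now 4)
Step 5: +5 fires, +4 burnt (F count now 5)
Step 6: +1 fires, +5 burnt (F count now 1)
Step 7: +2 fires, +1 burnt (F count now 2)
Step 8: +0 fires, +2 burnt (F count now 0)
Fire out after step 8
Initially T: 17, now '.': 24
Total burnt (originally-T cells now '.'): 16

Answer: 16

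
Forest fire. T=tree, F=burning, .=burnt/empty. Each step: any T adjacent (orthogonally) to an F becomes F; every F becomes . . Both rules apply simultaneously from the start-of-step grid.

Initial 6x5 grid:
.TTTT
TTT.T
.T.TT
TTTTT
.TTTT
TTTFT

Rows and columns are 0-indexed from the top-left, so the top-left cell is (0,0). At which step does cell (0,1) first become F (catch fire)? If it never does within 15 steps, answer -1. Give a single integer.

Step 1: cell (0,1)='T' (+3 fires, +1 burnt)
Step 2: cell (0,1)='T' (+4 fires, +3 burnt)
Step 3: cell (0,1)='T' (+5 fires, +4 burnt)
Step 4: cell (0,1)='T' (+2 fires, +5 burnt)
Step 5: cell (0,1)='T' (+3 fires, +2 burnt)
Step 6: cell (0,1)='T' (+2 fires, +3 burnt)
Step 7: cell (0,1)='F' (+4 fires, +2 burnt)
  -> target ignites at step 7
Step 8: cell (0,1)='.' (+1 fires, +4 burnt)
Step 9: cell (0,1)='.' (+0 fires, +1 burnt)
  fire out at step 9

7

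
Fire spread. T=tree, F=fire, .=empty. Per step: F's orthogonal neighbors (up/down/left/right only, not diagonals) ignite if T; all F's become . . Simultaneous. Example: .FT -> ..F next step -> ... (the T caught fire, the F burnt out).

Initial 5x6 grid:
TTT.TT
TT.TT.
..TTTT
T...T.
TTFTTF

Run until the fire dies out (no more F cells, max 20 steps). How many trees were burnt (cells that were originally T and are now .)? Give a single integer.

Step 1: +3 fires, +2 burnt (F count now 3)
Step 2: +2 fires, +3 burnt (F count now 2)
Step 3: +2 fires, +2 burnt (F count now 2)
Step 4: +3 fires, +2 burnt (F count now 3)
Step 5: +3 fires, +3 burnt (F count now 3)
Step 6: +1 fires, +3 burnt (F count now 1)
Step 7: +0 fires, +1 burnt (F count now 0)
Fire out after step 7
Initially T: 19, now '.': 25
Total burnt (originally-T cells now '.'): 14

Answer: 14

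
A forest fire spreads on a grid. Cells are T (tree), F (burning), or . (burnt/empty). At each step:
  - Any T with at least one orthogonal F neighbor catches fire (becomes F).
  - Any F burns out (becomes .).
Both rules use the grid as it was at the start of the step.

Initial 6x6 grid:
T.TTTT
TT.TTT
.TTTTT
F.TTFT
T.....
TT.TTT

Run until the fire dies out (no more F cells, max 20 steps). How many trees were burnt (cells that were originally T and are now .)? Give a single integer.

Step 1: +4 fires, +2 burnt (F count now 4)
Step 2: +5 fires, +4 burnt (F count now 5)
Step 3: +5 fires, +5 burnt (F count now 5)
Step 4: +3 fires, +5 burnt (F count now 3)
Step 5: +2 fires, +3 burnt (F count now 2)
Step 6: +1 fires, +2 burnt (F count now 1)
Step 7: +1 fires, +1 burnt (F count now 1)
Step 8: +0 fires, +1 burnt (F count now 0)
Fire out after step 8
Initially T: 24, now '.': 33
Total burnt (originally-T cells now '.'): 21

Answer: 21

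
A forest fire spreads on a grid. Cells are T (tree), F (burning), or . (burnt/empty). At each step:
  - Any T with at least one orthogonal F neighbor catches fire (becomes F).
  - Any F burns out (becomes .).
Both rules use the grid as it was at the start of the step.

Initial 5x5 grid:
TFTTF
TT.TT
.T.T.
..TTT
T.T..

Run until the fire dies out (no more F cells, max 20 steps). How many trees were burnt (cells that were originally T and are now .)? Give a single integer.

Answer: 13

Derivation:
Step 1: +5 fires, +2 burnt (F count now 5)
Step 2: +3 fires, +5 burnt (F count now 3)
Step 3: +1 fires, +3 burnt (F count now 1)
Step 4: +1 fires, +1 burnt (F count now 1)
Step 5: +2 fires, +1 burnt (F count now 2)
Step 6: +1 fires, +2 burnt (F count now 1)
Step 7: +0 fires, +1 burnt (F count now 0)
Fire out after step 7
Initially T: 14, now '.': 24
Total burnt (originally-T cells now '.'): 13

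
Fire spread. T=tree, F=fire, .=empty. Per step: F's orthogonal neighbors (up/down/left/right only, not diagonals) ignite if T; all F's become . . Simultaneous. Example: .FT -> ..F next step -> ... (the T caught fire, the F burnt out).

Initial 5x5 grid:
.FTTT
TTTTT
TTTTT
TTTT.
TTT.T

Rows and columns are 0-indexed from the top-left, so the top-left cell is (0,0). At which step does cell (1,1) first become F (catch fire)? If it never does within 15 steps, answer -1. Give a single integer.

Step 1: cell (1,1)='F' (+2 fires, +1 burnt)
  -> target ignites at step 1
Step 2: cell (1,1)='.' (+4 fires, +2 burnt)
Step 3: cell (1,1)='.' (+5 fires, +4 burnt)
Step 4: cell (1,1)='.' (+5 fires, +5 burnt)
Step 5: cell (1,1)='.' (+4 fires, +5 burnt)
Step 6: cell (1,1)='.' (+0 fires, +4 burnt)
  fire out at step 6

1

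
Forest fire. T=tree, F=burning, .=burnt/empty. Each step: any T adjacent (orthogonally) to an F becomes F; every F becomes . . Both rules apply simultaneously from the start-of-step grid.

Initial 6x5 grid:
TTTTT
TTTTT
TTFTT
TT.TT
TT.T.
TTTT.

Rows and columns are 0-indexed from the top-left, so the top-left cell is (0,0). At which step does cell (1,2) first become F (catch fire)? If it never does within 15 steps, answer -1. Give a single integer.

Step 1: cell (1,2)='F' (+3 fires, +1 burnt)
  -> target ignites at step 1
Step 2: cell (1,2)='.' (+7 fires, +3 burnt)
Step 3: cell (1,2)='.' (+8 fires, +7 burnt)
Step 4: cell (1,2)='.' (+5 fires, +8 burnt)
Step 5: cell (1,2)='.' (+2 fires, +5 burnt)
Step 6: cell (1,2)='.' (+0 fires, +2 burnt)
  fire out at step 6

1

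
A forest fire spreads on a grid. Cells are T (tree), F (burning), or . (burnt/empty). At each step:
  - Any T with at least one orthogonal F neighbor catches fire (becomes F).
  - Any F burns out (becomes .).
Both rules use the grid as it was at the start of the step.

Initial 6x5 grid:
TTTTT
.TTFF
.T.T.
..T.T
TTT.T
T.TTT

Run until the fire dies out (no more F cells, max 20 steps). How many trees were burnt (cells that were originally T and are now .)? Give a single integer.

Step 1: +4 fires, +2 burnt (F count now 4)
Step 2: +2 fires, +4 burnt (F count now 2)
Step 3: +2 fires, +2 burnt (F count now 2)
Step 4: +1 fires, +2 burnt (F count now 1)
Step 5: +0 fires, +1 burnt (F count now 0)
Fire out after step 5
Initially T: 19, now '.': 20
Total burnt (originally-T cells now '.'): 9

Answer: 9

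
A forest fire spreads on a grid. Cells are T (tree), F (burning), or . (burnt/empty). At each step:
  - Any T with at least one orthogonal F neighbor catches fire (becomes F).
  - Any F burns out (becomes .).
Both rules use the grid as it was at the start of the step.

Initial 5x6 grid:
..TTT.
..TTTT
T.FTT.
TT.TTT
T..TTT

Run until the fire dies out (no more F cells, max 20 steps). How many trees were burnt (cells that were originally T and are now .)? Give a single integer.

Answer: 15

Derivation:
Step 1: +2 fires, +1 burnt (F count now 2)
Step 2: +4 fires, +2 burnt (F count now 4)
Step 3: +4 fires, +4 burnt (F count now 4)
Step 4: +4 fires, +4 burnt (F count now 4)
Step 5: +1 fires, +4 burnt (F count now 1)
Step 6: +0 fires, +1 burnt (F count now 0)
Fire out after step 6
Initially T: 19, now '.': 26
Total burnt (originally-T cells now '.'): 15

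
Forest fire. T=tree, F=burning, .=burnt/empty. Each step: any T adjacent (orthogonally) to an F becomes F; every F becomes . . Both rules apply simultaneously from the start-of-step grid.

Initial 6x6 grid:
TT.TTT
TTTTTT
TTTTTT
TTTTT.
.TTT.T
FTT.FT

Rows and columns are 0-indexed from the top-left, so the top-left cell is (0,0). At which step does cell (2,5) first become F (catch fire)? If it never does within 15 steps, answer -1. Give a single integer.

Step 1: cell (2,5)='T' (+2 fires, +2 burnt)
Step 2: cell (2,5)='T' (+3 fires, +2 burnt)
Step 3: cell (2,5)='T' (+2 fires, +3 burnt)
Step 4: cell (2,5)='T' (+4 fires, +2 burnt)
Step 5: cell (2,5)='T' (+4 fires, +4 burnt)
Step 6: cell (2,5)='T' (+5 fires, +4 burnt)
Step 7: cell (2,5)='T' (+3 fires, +5 burnt)
Step 8: cell (2,5)='F' (+3 fires, +3 burnt)
  -> target ignites at step 8
Step 9: cell (2,5)='.' (+2 fires, +3 burnt)
Step 10: cell (2,5)='.' (+1 fires, +2 burnt)
Step 11: cell (2,5)='.' (+0 fires, +1 burnt)
  fire out at step 11

8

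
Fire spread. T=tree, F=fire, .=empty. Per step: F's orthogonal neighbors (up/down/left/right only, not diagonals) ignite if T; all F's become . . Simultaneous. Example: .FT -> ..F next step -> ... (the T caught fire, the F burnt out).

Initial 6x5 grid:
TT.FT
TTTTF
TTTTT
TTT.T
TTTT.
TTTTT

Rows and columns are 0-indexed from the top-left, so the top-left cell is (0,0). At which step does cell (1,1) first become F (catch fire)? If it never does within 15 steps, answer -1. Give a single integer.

Step 1: cell (1,1)='T' (+3 fires, +2 burnt)
Step 2: cell (1,1)='T' (+3 fires, +3 burnt)
Step 3: cell (1,1)='F' (+2 fires, +3 burnt)
  -> target ignites at step 3
Step 4: cell (1,1)='.' (+4 fires, +2 burnt)
Step 5: cell (1,1)='.' (+4 fires, +4 burnt)
Step 6: cell (1,1)='.' (+4 fires, +4 burnt)
Step 7: cell (1,1)='.' (+3 fires, +4 burnt)
Step 8: cell (1,1)='.' (+2 fires, +3 burnt)
Step 9: cell (1,1)='.' (+0 fires, +2 burnt)
  fire out at step 9

3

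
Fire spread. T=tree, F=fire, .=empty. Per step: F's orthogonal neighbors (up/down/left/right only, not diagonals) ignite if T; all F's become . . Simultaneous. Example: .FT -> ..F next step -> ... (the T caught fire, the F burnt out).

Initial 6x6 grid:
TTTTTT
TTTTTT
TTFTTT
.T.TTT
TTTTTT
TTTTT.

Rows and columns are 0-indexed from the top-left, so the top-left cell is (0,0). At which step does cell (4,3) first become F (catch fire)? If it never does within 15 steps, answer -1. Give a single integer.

Step 1: cell (4,3)='T' (+3 fires, +1 burnt)
Step 2: cell (4,3)='T' (+7 fires, +3 burnt)
Step 3: cell (4,3)='F' (+8 fires, +7 burnt)
  -> target ignites at step 3
Step 4: cell (4,3)='.' (+9 fires, +8 burnt)
Step 5: cell (4,3)='.' (+5 fires, +9 burnt)
Step 6: cell (4,3)='.' (+0 fires, +5 burnt)
  fire out at step 6

3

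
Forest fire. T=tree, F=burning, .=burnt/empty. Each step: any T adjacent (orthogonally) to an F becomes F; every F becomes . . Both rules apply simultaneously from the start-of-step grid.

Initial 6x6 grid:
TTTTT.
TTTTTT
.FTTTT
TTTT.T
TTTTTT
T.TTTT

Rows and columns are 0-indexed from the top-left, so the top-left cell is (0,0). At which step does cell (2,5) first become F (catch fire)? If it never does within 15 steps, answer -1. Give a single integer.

Step 1: cell (2,5)='T' (+3 fires, +1 burnt)
Step 2: cell (2,5)='T' (+7 fires, +3 burnt)
Step 3: cell (2,5)='T' (+7 fires, +7 burnt)
Step 4: cell (2,5)='F' (+6 fires, +7 burnt)
  -> target ignites at step 4
Step 5: cell (2,5)='.' (+5 fires, +6 burnt)
Step 6: cell (2,5)='.' (+2 fires, +5 burnt)
Step 7: cell (2,5)='.' (+1 fires, +2 burnt)
Step 8: cell (2,5)='.' (+0 fires, +1 burnt)
  fire out at step 8

4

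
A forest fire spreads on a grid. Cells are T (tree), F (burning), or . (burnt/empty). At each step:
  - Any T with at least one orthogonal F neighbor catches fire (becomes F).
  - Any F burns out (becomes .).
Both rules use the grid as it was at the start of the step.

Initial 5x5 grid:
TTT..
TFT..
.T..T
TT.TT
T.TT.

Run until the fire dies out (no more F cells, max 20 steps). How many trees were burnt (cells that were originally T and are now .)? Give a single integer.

Step 1: +4 fires, +1 burnt (F count now 4)
Step 2: +3 fires, +4 burnt (F count now 3)
Step 3: +1 fires, +3 burnt (F count now 1)
Step 4: +1 fires, +1 burnt (F count now 1)
Step 5: +0 fires, +1 burnt (F count now 0)
Fire out after step 5
Initially T: 14, now '.': 20
Total burnt (originally-T cells now '.'): 9

Answer: 9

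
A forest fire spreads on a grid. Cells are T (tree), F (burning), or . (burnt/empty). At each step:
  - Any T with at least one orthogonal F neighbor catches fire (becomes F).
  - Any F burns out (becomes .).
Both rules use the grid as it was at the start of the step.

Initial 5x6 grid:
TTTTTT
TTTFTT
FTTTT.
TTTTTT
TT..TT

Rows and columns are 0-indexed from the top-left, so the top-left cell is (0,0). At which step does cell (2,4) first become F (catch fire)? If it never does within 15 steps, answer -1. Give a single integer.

Step 1: cell (2,4)='T' (+7 fires, +2 burnt)
Step 2: cell (2,4)='F' (+10 fires, +7 burnt)
  -> target ignites at step 2
Step 3: cell (2,4)='.' (+5 fires, +10 burnt)
Step 4: cell (2,4)='.' (+2 fires, +5 burnt)
Step 5: cell (2,4)='.' (+1 fires, +2 burnt)
Step 6: cell (2,4)='.' (+0 fires, +1 burnt)
  fire out at step 6

2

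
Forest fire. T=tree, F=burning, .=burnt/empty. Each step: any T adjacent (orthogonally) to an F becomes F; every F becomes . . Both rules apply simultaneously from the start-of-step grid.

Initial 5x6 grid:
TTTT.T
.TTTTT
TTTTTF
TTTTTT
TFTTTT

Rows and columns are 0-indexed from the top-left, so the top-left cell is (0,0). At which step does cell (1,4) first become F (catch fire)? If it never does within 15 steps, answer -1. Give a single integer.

Step 1: cell (1,4)='T' (+6 fires, +2 burnt)
Step 2: cell (1,4)='F' (+9 fires, +6 burnt)
  -> target ignites at step 2
Step 3: cell (1,4)='.' (+6 fires, +9 burnt)
Step 4: cell (1,4)='.' (+3 fires, +6 burnt)
Step 5: cell (1,4)='.' (+2 fires, +3 burnt)
Step 6: cell (1,4)='.' (+0 fires, +2 burnt)
  fire out at step 6

2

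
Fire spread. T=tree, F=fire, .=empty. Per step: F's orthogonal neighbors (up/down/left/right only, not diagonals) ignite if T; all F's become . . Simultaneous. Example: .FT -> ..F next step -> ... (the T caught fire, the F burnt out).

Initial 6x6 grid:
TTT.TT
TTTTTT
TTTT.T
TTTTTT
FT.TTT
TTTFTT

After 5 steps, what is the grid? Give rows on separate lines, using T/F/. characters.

Step 1: 6 trees catch fire, 2 burn out
  TTT.TT
  TTTTTT
  TTTT.T
  FTTTTT
  .F.FTT
  FTF.FT
Step 2: 6 trees catch fire, 6 burn out
  TTT.TT
  TTTTTT
  FTTT.T
  .FTFTT
  ....FT
  .F...F
Step 3: 6 trees catch fire, 6 burn out
  TTT.TT
  FTTTTT
  .FTF.T
  ..F.FT
  .....F
  ......
Step 4: 5 trees catch fire, 6 burn out
  FTT.TT
  .FTFTT
  ..F..T
  .....F
  ......
  ......
Step 5: 4 trees catch fire, 5 burn out
  .FT.TT
  ..F.FT
  .....F
  ......
  ......
  ......

.FT.TT
..F.FT
.....F
......
......
......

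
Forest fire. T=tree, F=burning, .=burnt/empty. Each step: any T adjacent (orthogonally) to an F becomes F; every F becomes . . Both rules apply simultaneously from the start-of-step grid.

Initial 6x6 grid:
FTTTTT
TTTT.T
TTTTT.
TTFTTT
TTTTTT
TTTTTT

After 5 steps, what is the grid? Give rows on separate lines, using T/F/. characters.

Step 1: 6 trees catch fire, 2 burn out
  .FTTTT
  FTTT.T
  TTFTT.
  TF.FTT
  TTFTTT
  TTTTTT
Step 2: 11 trees catch fire, 6 burn out
  ..FTTT
  .FFT.T
  FF.FT.
  F...FT
  TF.FTT
  TTFTTT
Step 3: 8 trees catch fire, 11 burn out
  ...FTT
  ...F.T
  ....F.
  .....F
  F...FT
  TF.FTT
Step 4: 4 trees catch fire, 8 burn out
  ....FT
  .....T
  ......
  ......
  .....F
  F...FT
Step 5: 2 trees catch fire, 4 burn out
  .....F
  .....T
  ......
  ......
  ......
  .....F

.....F
.....T
......
......
......
.....F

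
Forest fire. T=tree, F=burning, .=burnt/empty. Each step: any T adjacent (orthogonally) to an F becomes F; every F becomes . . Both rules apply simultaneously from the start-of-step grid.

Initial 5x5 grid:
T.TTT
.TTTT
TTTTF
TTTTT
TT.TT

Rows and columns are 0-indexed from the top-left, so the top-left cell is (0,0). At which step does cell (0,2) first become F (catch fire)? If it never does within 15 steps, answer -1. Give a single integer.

Step 1: cell (0,2)='T' (+3 fires, +1 burnt)
Step 2: cell (0,2)='T' (+5 fires, +3 burnt)
Step 3: cell (0,2)='T' (+5 fires, +5 burnt)
Step 4: cell (0,2)='F' (+4 fires, +5 burnt)
  -> target ignites at step 4
Step 5: cell (0,2)='.' (+2 fires, +4 burnt)
Step 6: cell (0,2)='.' (+1 fires, +2 burnt)
Step 7: cell (0,2)='.' (+0 fires, +1 burnt)
  fire out at step 7

4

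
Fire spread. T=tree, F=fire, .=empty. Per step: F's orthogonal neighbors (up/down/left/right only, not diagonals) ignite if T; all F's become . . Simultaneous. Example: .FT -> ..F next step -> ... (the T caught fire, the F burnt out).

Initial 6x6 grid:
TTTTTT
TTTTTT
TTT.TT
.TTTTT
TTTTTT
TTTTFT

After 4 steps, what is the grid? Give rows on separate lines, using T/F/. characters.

Step 1: 3 trees catch fire, 1 burn out
  TTTTTT
  TTTTTT
  TTT.TT
  .TTTTT
  TTTTFT
  TTTF.F
Step 2: 4 trees catch fire, 3 burn out
  TTTTTT
  TTTTTT
  TTT.TT
  .TTTFT
  TTTF.F
  TTF...
Step 3: 5 trees catch fire, 4 burn out
  TTTTTT
  TTTTTT
  TTT.FT
  .TTF.F
  TTF...
  TF....
Step 4: 5 trees catch fire, 5 burn out
  TTTTTT
  TTTTFT
  TTT..F
  .TF...
  TF....
  F.....

TTTTTT
TTTTFT
TTT..F
.TF...
TF....
F.....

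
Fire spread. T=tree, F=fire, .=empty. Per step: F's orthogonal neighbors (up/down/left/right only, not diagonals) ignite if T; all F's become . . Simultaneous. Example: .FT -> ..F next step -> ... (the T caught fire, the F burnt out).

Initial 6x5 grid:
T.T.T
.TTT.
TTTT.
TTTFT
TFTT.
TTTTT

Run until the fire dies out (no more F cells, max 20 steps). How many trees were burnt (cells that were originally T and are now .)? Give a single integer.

Step 1: +8 fires, +2 burnt (F count now 8)
Step 2: +7 fires, +8 burnt (F count now 7)
Step 3: +4 fires, +7 burnt (F count now 4)
Step 4: +1 fires, +4 burnt (F count now 1)
Step 5: +0 fires, +1 burnt (F count now 0)
Fire out after step 5
Initially T: 22, now '.': 28
Total burnt (originally-T cells now '.'): 20

Answer: 20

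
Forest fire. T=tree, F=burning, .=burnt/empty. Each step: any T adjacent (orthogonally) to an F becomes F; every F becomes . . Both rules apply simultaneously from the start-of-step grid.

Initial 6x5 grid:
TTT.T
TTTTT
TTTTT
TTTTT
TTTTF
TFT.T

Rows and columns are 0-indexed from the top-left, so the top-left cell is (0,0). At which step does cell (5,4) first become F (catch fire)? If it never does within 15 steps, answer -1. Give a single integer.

Step 1: cell (5,4)='F' (+6 fires, +2 burnt)
  -> target ignites at step 1
Step 2: cell (5,4)='.' (+5 fires, +6 burnt)
Step 3: cell (5,4)='.' (+5 fires, +5 burnt)
Step 4: cell (5,4)='.' (+5 fires, +5 burnt)
Step 5: cell (5,4)='.' (+3 fires, +5 burnt)
Step 6: cell (5,4)='.' (+2 fires, +3 burnt)
Step 7: cell (5,4)='.' (+0 fires, +2 burnt)
  fire out at step 7

1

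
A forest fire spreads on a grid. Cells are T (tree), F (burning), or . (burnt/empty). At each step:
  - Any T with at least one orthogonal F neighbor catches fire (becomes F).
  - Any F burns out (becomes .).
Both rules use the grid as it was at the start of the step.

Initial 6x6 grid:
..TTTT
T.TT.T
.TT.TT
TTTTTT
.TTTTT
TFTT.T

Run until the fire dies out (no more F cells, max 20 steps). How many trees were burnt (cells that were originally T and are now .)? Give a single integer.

Step 1: +3 fires, +1 burnt (F count now 3)
Step 2: +3 fires, +3 burnt (F count now 3)
Step 3: +4 fires, +3 burnt (F count now 4)
Step 4: +3 fires, +4 burnt (F count now 3)
Step 5: +3 fires, +3 burnt (F count now 3)
Step 6: +5 fires, +3 burnt (F count now 5)
Step 7: +2 fires, +5 burnt (F count now 2)
Step 8: +2 fires, +2 burnt (F count now 2)
Step 9: +1 fires, +2 burnt (F count now 1)
Step 10: +0 fires, +1 burnt (F count now 0)
Fire out after step 10
Initially T: 27, now '.': 35
Total burnt (originally-T cells now '.'): 26

Answer: 26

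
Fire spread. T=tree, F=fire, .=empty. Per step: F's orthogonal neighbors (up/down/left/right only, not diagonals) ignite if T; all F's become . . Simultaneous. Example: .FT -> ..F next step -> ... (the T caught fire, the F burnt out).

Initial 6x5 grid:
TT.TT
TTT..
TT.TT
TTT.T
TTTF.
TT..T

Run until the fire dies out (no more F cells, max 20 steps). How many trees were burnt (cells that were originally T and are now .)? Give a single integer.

Answer: 15

Derivation:
Step 1: +1 fires, +1 burnt (F count now 1)
Step 2: +2 fires, +1 burnt (F count now 2)
Step 3: +3 fires, +2 burnt (F count now 3)
Step 4: +3 fires, +3 burnt (F count now 3)
Step 5: +2 fires, +3 burnt (F count now 2)
Step 6: +3 fires, +2 burnt (F count now 3)
Step 7: +1 fires, +3 burnt (F count now 1)
Step 8: +0 fires, +1 burnt (F count now 0)
Fire out after step 8
Initially T: 21, now '.': 24
Total burnt (originally-T cells now '.'): 15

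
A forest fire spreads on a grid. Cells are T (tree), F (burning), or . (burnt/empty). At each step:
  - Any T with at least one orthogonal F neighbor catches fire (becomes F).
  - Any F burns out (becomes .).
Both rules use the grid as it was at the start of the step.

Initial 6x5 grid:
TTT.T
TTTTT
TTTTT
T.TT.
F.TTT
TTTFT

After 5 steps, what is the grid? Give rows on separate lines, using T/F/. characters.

Step 1: 5 trees catch fire, 2 burn out
  TTT.T
  TTTTT
  TTTTT
  F.TT.
  ..TFT
  FTF.F
Step 2: 5 trees catch fire, 5 burn out
  TTT.T
  TTTTT
  FTTTT
  ..TF.
  ..F.F
  .F...
Step 3: 4 trees catch fire, 5 burn out
  TTT.T
  FTTTT
  .FTFT
  ..F..
  .....
  .....
Step 4: 5 trees catch fire, 4 burn out
  FTT.T
  .FTFT
  ..F.F
  .....
  .....
  .....
Step 5: 3 trees catch fire, 5 burn out
  .FT.T
  ..F.F
  .....
  .....
  .....
  .....

.FT.T
..F.F
.....
.....
.....
.....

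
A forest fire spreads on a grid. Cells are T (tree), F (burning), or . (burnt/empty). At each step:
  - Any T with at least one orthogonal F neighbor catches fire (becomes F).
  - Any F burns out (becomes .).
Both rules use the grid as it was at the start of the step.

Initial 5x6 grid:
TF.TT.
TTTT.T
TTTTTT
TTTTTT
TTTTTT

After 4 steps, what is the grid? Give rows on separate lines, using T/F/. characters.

Step 1: 2 trees catch fire, 1 burn out
  F..TT.
  TFTT.T
  TTTTTT
  TTTTTT
  TTTTTT
Step 2: 3 trees catch fire, 2 burn out
  ...TT.
  F.FT.T
  TFTTTT
  TTTTTT
  TTTTTT
Step 3: 4 trees catch fire, 3 burn out
  ...TT.
  ...F.T
  F.FTTT
  TFTTTT
  TTTTTT
Step 4: 5 trees catch fire, 4 burn out
  ...FT.
  .....T
  ...FTT
  F.FTTT
  TFTTTT

...FT.
.....T
...FTT
F.FTTT
TFTTTT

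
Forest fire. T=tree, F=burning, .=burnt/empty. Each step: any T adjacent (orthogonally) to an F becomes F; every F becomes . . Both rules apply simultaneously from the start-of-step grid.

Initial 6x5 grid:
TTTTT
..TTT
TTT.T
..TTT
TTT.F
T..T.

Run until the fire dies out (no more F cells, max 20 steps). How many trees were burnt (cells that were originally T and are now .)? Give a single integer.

Answer: 19

Derivation:
Step 1: +1 fires, +1 burnt (F count now 1)
Step 2: +2 fires, +1 burnt (F count now 2)
Step 3: +2 fires, +2 burnt (F count now 2)
Step 4: +4 fires, +2 burnt (F count now 4)
Step 5: +4 fires, +4 burnt (F count now 4)
Step 6: +3 fires, +4 burnt (F count now 3)
Step 7: +2 fires, +3 burnt (F count now 2)
Step 8: +1 fires, +2 burnt (F count now 1)
Step 9: +0 fires, +1 burnt (F count now 0)
Fire out after step 9
Initially T: 20, now '.': 29
Total burnt (originally-T cells now '.'): 19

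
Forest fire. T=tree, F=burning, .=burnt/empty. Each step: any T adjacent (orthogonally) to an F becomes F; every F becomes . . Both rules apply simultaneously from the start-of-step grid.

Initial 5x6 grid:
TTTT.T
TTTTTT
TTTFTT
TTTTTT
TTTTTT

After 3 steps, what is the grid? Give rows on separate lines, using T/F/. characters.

Step 1: 4 trees catch fire, 1 burn out
  TTTT.T
  TTTFTT
  TTF.FT
  TTTFTT
  TTTTTT
Step 2: 8 trees catch fire, 4 burn out
  TTTF.T
  TTF.FT
  TF...F
  TTF.FT
  TTTFTT
Step 3: 8 trees catch fire, 8 burn out
  TTF..T
  TF...F
  F.....
  TF...F
  TTF.FT

TTF..T
TF...F
F.....
TF...F
TTF.FT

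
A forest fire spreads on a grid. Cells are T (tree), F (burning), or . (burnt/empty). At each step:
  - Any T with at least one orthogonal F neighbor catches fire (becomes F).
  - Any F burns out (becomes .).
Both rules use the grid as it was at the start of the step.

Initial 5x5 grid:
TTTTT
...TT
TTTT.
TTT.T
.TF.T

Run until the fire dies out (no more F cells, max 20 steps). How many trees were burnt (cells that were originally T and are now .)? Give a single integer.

Step 1: +2 fires, +1 burnt (F count now 2)
Step 2: +2 fires, +2 burnt (F count now 2)
Step 3: +3 fires, +2 burnt (F count now 3)
Step 4: +2 fires, +3 burnt (F count now 2)
Step 5: +2 fires, +2 burnt (F count now 2)
Step 6: +2 fires, +2 burnt (F count now 2)
Step 7: +1 fires, +2 burnt (F count now 1)
Step 8: +1 fires, +1 burnt (F count now 1)
Step 9: +0 fires, +1 burnt (F count now 0)
Fire out after step 9
Initially T: 17, now '.': 23
Total burnt (originally-T cells now '.'): 15

Answer: 15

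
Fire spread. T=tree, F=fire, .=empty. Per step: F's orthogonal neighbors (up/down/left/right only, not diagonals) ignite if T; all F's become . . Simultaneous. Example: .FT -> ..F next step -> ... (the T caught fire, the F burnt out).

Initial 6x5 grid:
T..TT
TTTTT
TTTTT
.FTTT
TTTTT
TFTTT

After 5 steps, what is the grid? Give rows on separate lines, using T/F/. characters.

Step 1: 5 trees catch fire, 2 burn out
  T..TT
  TTTTT
  TFTTT
  ..FTT
  TFTTT
  F.FTT
Step 2: 7 trees catch fire, 5 burn out
  T..TT
  TFTTT
  F.FTT
  ...FT
  F.FTT
  ...FT
Step 3: 6 trees catch fire, 7 burn out
  T..TT
  F.FTT
  ...FT
  ....F
  ...FT
  ....F
Step 4: 4 trees catch fire, 6 burn out
  F..TT
  ...FT
  ....F
  .....
  ....F
  .....
Step 5: 2 trees catch fire, 4 burn out
  ...FT
  ....F
  .....
  .....
  .....
  .....

...FT
....F
.....
.....
.....
.....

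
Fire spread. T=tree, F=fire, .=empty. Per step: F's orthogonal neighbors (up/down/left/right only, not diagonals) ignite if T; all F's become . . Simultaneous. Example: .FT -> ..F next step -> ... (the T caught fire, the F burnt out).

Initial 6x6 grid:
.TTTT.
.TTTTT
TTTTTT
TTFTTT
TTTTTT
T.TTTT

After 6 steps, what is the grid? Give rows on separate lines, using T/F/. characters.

Step 1: 4 trees catch fire, 1 burn out
  .TTTT.
  .TTTTT
  TTFTTT
  TF.FTT
  TTFTTT
  T.TTTT
Step 2: 8 trees catch fire, 4 burn out
  .TTTT.
  .TFTTT
  TF.FTT
  F...FT
  TF.FTT
  T.FTTT
Step 3: 9 trees catch fire, 8 burn out
  .TFTT.
  .F.FTT
  F...FT
  .....F
  F...FT
  T..FTT
Step 4: 7 trees catch fire, 9 burn out
  .F.FT.
  ....FT
  .....F
  ......
  .....F
  F...FT
Step 5: 3 trees catch fire, 7 burn out
  ....F.
  .....F
  ......
  ......
  ......
  .....F
Step 6: 0 trees catch fire, 3 burn out
  ......
  ......
  ......
  ......
  ......
  ......

......
......
......
......
......
......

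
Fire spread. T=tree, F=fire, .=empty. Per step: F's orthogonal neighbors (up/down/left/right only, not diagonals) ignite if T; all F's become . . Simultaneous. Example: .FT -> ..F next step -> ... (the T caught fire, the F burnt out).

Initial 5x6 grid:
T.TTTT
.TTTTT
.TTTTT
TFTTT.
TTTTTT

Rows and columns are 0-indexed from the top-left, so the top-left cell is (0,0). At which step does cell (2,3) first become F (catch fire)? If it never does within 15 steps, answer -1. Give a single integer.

Step 1: cell (2,3)='T' (+4 fires, +1 burnt)
Step 2: cell (2,3)='T' (+5 fires, +4 burnt)
Step 3: cell (2,3)='F' (+4 fires, +5 burnt)
  -> target ignites at step 3
Step 4: cell (2,3)='.' (+4 fires, +4 burnt)
Step 5: cell (2,3)='.' (+4 fires, +4 burnt)
Step 6: cell (2,3)='.' (+2 fires, +4 burnt)
Step 7: cell (2,3)='.' (+1 fires, +2 burnt)
Step 8: cell (2,3)='.' (+0 fires, +1 burnt)
  fire out at step 8

3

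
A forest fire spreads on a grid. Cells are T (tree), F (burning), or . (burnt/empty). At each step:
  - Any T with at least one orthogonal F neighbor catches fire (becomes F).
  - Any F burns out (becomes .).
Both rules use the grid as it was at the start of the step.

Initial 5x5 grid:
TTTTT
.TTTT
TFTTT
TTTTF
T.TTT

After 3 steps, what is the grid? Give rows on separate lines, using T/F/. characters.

Step 1: 7 trees catch fire, 2 burn out
  TTTTT
  .FTTT
  F.FTF
  TFTF.
  T.TTF
Step 2: 7 trees catch fire, 7 burn out
  TFTTT
  ..FTF
  ...F.
  F.F..
  T.TF.
Step 3: 6 trees catch fire, 7 burn out
  F.FTF
  ...F.
  .....
  .....
  F.F..

F.FTF
...F.
.....
.....
F.F..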